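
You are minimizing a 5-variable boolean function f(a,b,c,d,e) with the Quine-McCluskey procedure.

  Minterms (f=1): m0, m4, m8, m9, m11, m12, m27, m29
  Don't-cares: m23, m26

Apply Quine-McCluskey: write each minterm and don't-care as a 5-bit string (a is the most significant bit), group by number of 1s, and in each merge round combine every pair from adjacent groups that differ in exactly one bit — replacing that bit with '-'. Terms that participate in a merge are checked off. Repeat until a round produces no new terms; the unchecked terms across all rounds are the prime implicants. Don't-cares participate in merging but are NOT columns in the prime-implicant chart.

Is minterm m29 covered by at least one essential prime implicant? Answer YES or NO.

Round 0: 00000✓ 00100✓ 01000✓ 01001✓ 01011✓ 01100✓ 10111 11010✓ 11011✓ 11101
Round 1: -1011 0-000✓ 0-100✓ 00-00✓ 01-00✓ 010-1 0100- 1101-
Round 2: 0--00
PIs = {-1011, 0--00, 010-1, 0100-, 10111, 1101-, 11101}
Coverage chart:
  m0: 0--00 ←essential
  m4: 0--00 ←essential
  m8: 0--00,0100-
  m9: 010-1,0100-
  m11: -1011,010-1
  m12: 0--00 ←essential
  m27: -1011,1101-
  m29: 11101 ←essential
Essential: 0--00, 11101

YES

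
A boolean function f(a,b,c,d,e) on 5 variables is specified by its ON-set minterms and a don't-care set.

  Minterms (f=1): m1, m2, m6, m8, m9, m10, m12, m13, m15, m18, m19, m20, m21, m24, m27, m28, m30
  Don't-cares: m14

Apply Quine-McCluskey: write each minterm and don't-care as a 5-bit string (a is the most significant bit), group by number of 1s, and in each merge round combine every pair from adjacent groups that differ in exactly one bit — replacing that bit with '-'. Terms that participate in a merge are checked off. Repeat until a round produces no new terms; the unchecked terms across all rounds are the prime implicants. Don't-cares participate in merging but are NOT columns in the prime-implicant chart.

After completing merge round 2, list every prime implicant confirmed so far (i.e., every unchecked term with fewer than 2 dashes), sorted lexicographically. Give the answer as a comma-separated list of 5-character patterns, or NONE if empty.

size-2^0 implicants → 00001(✓)  00010(✓)  00110(✓)  01000(✓)  01001(✓)  01010(✓)  01100(✓)  01101(✓)  01110(✓)  01111(✓)  10010(✓)  10011(✓)  10100(✓)  10101(✓)  11000(✓)  11011(✓)  11100(✓)  11110(✓)
size-2^1 implicants → -0010  -1000(✓)  -1100(✓)  -1110(✓)  0-001  0-010(✓)  0-110(✓)  00-10(✓)  01-00(✓)  01-01(✓)  01-10(✓)  010-0(✓)  0100-(✓)  011-0(✓)  011-1(✓)  0110-(✓)  0111-(✓)  1-011  1-100  1001-  1010-  11-00(✓)  111-0(✓)
size-2^2 implicants → -1-00  -11-0  0--10  01--0  01-0-  011--
Unchecked terms (primes): -0010, -1-00, -11-0, 0--10, 0-001, 01--0, 01-0-, 011--, 1-011, 1-100, 1001-, 1010-

-0010, 0-001, 1-011, 1-100, 1001-, 1010-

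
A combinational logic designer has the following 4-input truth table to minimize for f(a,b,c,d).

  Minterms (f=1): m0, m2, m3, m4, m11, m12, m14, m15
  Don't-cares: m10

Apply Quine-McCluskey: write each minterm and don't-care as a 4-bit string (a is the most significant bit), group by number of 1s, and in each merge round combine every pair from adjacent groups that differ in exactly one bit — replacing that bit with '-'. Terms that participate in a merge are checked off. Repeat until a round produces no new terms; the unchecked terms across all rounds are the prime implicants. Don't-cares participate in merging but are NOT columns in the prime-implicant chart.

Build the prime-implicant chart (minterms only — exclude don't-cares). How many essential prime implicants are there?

[col 0] 0000*, 0010*, 0011*, 0100*, 1010*, 1011*, 1100*, 1110*, 1111*
[col 1] -010*, -011*, -100, 0-00, 00-0, 001-*, 1-10*, 1-11*, 101-*, 11-0, 111-*
[col 2] -01-, 1-1-
Prime implicants: -01-, -100, 0-00, 00-0, 1-1-, 11-0
PI chart (minterm → PIs covering it):
  0 | 0-00,00-0
  2 | -01-,00-0
  3 | -01-  (sole → essential)
  4 | -100,0-00
  11 | -01-,1-1-
  12 | -100,11-0
  14 | 1-1-,11-0
  15 | 1-1-  (sole → essential)
Essential prime implicants: -01-, 1-1-

2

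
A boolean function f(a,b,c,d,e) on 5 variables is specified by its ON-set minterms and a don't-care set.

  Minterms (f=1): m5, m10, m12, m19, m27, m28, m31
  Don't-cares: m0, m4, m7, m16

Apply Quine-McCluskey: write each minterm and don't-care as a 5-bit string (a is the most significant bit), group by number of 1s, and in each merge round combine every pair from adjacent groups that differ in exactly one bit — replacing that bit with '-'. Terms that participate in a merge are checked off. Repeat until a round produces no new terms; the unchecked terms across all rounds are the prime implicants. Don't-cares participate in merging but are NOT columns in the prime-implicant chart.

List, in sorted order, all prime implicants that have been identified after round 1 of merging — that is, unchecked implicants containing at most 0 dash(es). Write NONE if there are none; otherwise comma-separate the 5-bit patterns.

01010

size-2^0 implicants → 00000(✓)  00100(✓)  00101(✓)  00111(✓)  01010  01100(✓)  10000(✓)  10011(✓)  11011(✓)  11100(✓)  11111(✓)
size-2^1 implicants → -0000  -1100  0-100  00-00  001-1  0010-  1-011  11-11
Unchecked terms (primes): -0000, -1100, 0-100, 00-00, 001-1, 0010-, 01010, 1-011, 11-11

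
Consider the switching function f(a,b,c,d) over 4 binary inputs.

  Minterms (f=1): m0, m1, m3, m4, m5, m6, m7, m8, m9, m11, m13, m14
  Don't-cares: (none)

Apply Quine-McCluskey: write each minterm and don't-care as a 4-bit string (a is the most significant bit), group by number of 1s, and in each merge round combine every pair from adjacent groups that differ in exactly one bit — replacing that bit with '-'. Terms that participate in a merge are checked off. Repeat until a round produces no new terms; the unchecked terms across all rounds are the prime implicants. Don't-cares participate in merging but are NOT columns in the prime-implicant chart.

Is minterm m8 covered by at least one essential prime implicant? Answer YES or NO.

YES

size-2^0 implicants → 0000(✓)  0001(✓)  0011(✓)  0100(✓)  0101(✓)  0110(✓)  0111(✓)  1000(✓)  1001(✓)  1011(✓)  1101(✓)  1110(✓)
size-2^1 implicants → -000(✓)  -001(✓)  -011(✓)  -101(✓)  -110  0-00(✓)  0-01(✓)  0-11(✓)  00-1(✓)  000-(✓)  01-0(✓)  01-1(✓)  010-(✓)  011-(✓)  1-01(✓)  10-1(✓)  100-(✓)
size-2^2 implicants → --01  -0-1  -00-  0--1  0-0-  01--
Unchecked terms (primes): --01, -0-1, -00-, -110, 0--1, 0-0-, 01--
Minterm coverage:
  m0 ⊆ -00-,0-0-
  m1 ⊆ --01,-0-1,-00-,0--1,0-0-
  m3 ⊆ -0-1,0--1
  m4 ⊆ 0-0-,01--
  m5 ⊆ --01,0--1,0-0-,01--
  m6 ⊆ -110,01--
  m7 ⊆ 0--1,01--
  m8 ⊆ -00- [E]
  m9 ⊆ --01,-0-1,-00-
  m11 ⊆ -0-1 [E]
  m13 ⊆ --01 [E]
  m14 ⊆ -110 [E]
E = {--01, -0-1, -00-, -110}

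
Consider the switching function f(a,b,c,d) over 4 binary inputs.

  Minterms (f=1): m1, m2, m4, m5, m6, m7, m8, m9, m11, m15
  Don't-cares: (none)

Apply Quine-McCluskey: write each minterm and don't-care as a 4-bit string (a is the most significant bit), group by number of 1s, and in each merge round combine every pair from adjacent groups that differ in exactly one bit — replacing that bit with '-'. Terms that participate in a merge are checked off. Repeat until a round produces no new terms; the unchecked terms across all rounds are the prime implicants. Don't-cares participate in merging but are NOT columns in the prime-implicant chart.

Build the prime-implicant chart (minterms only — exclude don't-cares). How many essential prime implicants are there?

size-2^0 implicants → 0001(✓)  0010(✓)  0100(✓)  0101(✓)  0110(✓)  0111(✓)  1000(✓)  1001(✓)  1011(✓)  1111(✓)
size-2^1 implicants → -001  -111  0-01  0-10  01-0(✓)  01-1(✓)  010-(✓)  011-(✓)  1-11  10-1  100-
size-2^2 implicants → 01--
Unchecked terms (primes): -001, -111, 0-01, 0-10, 01--, 1-11, 10-1, 100-
Minterm coverage:
  m1 ⊆ -001,0-01
  m2 ⊆ 0-10 [E]
  m4 ⊆ 01-- [E]
  m5 ⊆ 0-01,01--
  m6 ⊆ 0-10,01--
  m7 ⊆ -111,01--
  m8 ⊆ 100- [E]
  m9 ⊆ -001,10-1,100-
  m11 ⊆ 1-11,10-1
  m15 ⊆ -111,1-11
E = {0-10, 01--, 100-}

3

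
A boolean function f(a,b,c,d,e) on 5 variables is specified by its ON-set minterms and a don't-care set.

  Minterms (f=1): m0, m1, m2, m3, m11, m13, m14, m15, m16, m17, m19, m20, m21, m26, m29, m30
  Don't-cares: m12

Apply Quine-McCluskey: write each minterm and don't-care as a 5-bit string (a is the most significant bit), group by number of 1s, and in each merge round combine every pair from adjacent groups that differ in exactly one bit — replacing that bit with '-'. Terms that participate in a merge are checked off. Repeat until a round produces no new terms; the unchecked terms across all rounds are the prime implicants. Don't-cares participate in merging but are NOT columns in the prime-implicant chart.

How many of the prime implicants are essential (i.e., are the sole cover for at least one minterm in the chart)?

4

[col 0] 00000*, 00001*, 00010*, 00011*, 01011*, 01100*, 01101*, 01110*, 01111*, 10000*, 10001*, 10011*, 10100*, 10101*, 11010*, 11101*, 11110*
[col 1] -0000*, -0001*, -0011*, -1101, -1110, 0-011, 000-0*, 000-1*, 0000-*, 0001-*, 01-11, 011-0*, 011-1*, 0110-*, 0111-*, 1-101, 10-00*, 10-01*, 100-1*, 1000-*, 1010-*, 11-10
[col 2] -00-1, -000-, 000--, 011--, 10-0-
Prime implicants: -00-1, -000-, -1101, -1110, 0-011, 000--, 01-11, 011--, 1-101, 10-0-, 11-10
PI chart (minterm → PIs covering it):
  0 | -000-,000--
  1 | -00-1,-000-,000--
  2 | 000--  (sole → essential)
  3 | -00-1,0-011,000--
  11 | 0-011,01-11
  13 | -1101,011--
  14 | -1110,011--
  15 | 01-11,011--
  16 | -000-,10-0-
  17 | -00-1,-000-,10-0-
  19 | -00-1  (sole → essential)
  20 | 10-0-  (sole → essential)
  21 | 1-101,10-0-
  26 | 11-10  (sole → essential)
  29 | -1101,1-101
  30 | -1110,11-10
Essential prime implicants: -00-1, 000--, 10-0-, 11-10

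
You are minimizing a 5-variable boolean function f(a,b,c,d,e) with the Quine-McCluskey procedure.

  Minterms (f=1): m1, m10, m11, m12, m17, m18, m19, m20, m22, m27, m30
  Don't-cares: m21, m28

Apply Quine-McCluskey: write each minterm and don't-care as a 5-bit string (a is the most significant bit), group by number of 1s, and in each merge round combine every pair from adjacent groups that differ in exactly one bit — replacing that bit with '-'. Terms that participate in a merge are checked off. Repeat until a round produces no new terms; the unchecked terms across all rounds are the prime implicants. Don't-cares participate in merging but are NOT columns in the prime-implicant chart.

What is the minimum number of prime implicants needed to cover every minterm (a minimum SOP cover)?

6

Round 0: 00001✓ 01010✓ 01011✓ 01100✓ 10001✓ 10010✓ 10011✓ 10100✓ 10101✓ 10110✓ 11011✓ 11100✓ 11110✓
Round 1: -0001 -1011 -1100 0101- 1-011 1-100✓ 1-110✓ 10-01 10-10 100-1 1001- 101-0✓ 1010- 111-0✓
Round 2: 1-1-0
PIs = {-0001, -1011, -1100, 0101-, 1-011, 1-1-0, 10-01, 10-10, 100-1, 1001-, 1010-}
Coverage chart:
  m1: -0001 ←essential
  m10: 0101- ←essential
  m11: -1011,0101-
  m12: -1100 ←essential
  m17: -0001,10-01,100-1
  m18: 10-10,1001-
  m19: 1-011,100-1,1001-
  m20: 1-1-0,1010-
  m22: 1-1-0,10-10
  m27: -1011,1-011
  m30: 1-1-0 ←essential
Essential: -0001, -1100, 0101-, 1-1-0
Petrick residual → -1011, 1001-
Min cover (6 terms): b'c'd'e + bc'de + bcd'e' + a'bc'd + ace' + ab'c'd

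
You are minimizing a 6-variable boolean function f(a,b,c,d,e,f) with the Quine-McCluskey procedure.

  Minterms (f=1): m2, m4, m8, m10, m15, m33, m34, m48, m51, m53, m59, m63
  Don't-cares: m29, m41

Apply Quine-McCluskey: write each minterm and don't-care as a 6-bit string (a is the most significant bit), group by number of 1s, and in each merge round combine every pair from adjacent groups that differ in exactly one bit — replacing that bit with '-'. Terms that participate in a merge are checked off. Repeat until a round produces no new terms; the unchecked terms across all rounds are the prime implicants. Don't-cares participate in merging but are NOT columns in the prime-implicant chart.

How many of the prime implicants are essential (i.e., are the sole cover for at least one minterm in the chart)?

9

size-2^0 implicants → 000010(✓)  000100  001000(✓)  001010(✓)  001111  011101  100001(✓)  100010(✓)  101001(✓)  110000  110011(✓)  110101  111011(✓)  111111(✓)
size-2^1 implicants → -00010  00-010  0010-0  10-001  11-011  111-11
Unchecked terms (primes): -00010, 00-010, 000100, 0010-0, 001111, 011101, 10-001, 11-011, 110000, 110101, 111-11
Minterm coverage:
  m2 ⊆ -00010,00-010
  m4 ⊆ 000100 [E]
  m8 ⊆ 0010-0 [E]
  m10 ⊆ 00-010,0010-0
  m15 ⊆ 001111 [E]
  m33 ⊆ 10-001 [E]
  m34 ⊆ -00010 [E]
  m48 ⊆ 110000 [E]
  m51 ⊆ 11-011 [E]
  m53 ⊆ 110101 [E]
  m59 ⊆ 11-011,111-11
  m63 ⊆ 111-11 [E]
E = {-00010, 000100, 0010-0, 001111, 10-001, 11-011, 110000, 110101, 111-11}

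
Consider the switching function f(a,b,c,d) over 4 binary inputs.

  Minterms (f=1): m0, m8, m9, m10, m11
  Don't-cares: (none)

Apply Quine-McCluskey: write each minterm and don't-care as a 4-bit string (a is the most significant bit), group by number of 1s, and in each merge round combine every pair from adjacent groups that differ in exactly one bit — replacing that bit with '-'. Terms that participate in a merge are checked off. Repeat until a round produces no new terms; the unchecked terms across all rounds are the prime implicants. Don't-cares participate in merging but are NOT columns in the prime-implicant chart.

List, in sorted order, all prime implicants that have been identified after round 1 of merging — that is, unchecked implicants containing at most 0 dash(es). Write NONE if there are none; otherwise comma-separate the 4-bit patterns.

NONE

[col 0] 0000*, 1000*, 1001*, 1010*, 1011*
[col 1] -000, 10-0*, 10-1*, 100-*, 101-*
[col 2] 10--
Prime implicants: -000, 10--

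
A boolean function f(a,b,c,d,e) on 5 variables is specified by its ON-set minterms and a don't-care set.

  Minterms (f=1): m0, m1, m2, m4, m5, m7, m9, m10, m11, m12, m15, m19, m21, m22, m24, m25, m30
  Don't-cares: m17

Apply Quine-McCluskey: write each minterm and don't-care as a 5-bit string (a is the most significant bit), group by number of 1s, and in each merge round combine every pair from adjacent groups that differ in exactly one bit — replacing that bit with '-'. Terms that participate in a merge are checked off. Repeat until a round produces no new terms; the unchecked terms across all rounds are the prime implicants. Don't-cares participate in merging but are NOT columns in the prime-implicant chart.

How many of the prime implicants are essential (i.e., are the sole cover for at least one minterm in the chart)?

5

[col 0] 00000*, 00001*, 00010*, 00100*, 00101*, 00111*, 01001*, 01010*, 01011*, 01100*, 01111*, 10001*, 10011*, 10101*, 10110*, 11000*, 11001*, 11110*
[col 1] -0001*, -0101*, -1001*, 0-001*, 0-010, 0-100, 0-111, 00-00*, 00-01*, 000-0, 0000-*, 001-1, 0010-*, 01-11, 010-1, 0101-, 1-001*, 1-110, 10-01*, 100-1, 1100-
[col 2] --001, -0-01, 00-0-
Prime implicants: --001, -0-01, 0-010, 0-100, 0-111, 00-0-, 000-0, 001-1, 01-11, 010-1, 0101-, 1-110, 100-1, 1100-
PI chart (minterm → PIs covering it):
  0 | 00-0-,000-0
  1 | --001,-0-01,00-0-
  2 | 0-010,000-0
  4 | 0-100,00-0-
  5 | -0-01,00-0-,001-1
  7 | 0-111,001-1
  9 | --001,010-1
  10 | 0-010,0101-
  11 | 01-11,010-1,0101-
  12 | 0-100  (sole → essential)
  15 | 0-111,01-11
  19 | 100-1  (sole → essential)
  21 | -0-01  (sole → essential)
  22 | 1-110  (sole → essential)
  24 | 1100-  (sole → essential)
  25 | --001,1100-
  30 | 1-110  (sole → essential)
Essential prime implicants: -0-01, 0-100, 1-110, 100-1, 1100-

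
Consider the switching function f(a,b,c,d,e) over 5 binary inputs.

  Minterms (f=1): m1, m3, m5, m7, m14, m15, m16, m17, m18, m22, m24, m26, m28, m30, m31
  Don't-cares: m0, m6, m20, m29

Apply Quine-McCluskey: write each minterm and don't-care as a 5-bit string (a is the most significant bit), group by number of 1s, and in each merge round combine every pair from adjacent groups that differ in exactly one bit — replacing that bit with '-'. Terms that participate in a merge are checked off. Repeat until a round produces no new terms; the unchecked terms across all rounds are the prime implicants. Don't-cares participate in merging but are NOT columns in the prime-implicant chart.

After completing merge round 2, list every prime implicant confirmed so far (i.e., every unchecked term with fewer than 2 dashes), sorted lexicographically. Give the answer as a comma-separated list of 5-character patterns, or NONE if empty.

NONE

size-2^0 implicants → 00000(✓)  00001(✓)  00011(✓)  00101(✓)  00110(✓)  00111(✓)  01110(✓)  01111(✓)  10000(✓)  10001(✓)  10010(✓)  10100(✓)  10110(✓)  11000(✓)  11010(✓)  11100(✓)  11101(✓)  11110(✓)  11111(✓)
size-2^1 implicants → -0000(✓)  -0001(✓)  -0110(✓)  -1110(✓)  -1111(✓)  0-110(✓)  0-111(✓)  00-01(✓)  00-11(✓)  000-1(✓)  0000-(✓)  001-1(✓)  0011-(✓)  0111-(✓)  1-000(✓)  1-010(✓)  1-100(✓)  1-110(✓)  10-00(✓)  10-10(✓)  100-0(✓)  1000-(✓)  101-0(✓)  11-00(✓)  11-10(✓)  110-0(✓)  111-0(✓)  111-1(✓)  1110-(✓)  1111-(✓)
size-2^2 implicants → --110  -000-  -111-  0-11-  00--1  1--00(✓)  1--10(✓)  1-0-0(✓)  1-1-0(✓)  10--0(✓)  11--0(✓)  111--
size-2^3 implicants → 1---0
Unchecked terms (primes): --110, -000-, -111-, 0-11-, 00--1, 1---0, 111--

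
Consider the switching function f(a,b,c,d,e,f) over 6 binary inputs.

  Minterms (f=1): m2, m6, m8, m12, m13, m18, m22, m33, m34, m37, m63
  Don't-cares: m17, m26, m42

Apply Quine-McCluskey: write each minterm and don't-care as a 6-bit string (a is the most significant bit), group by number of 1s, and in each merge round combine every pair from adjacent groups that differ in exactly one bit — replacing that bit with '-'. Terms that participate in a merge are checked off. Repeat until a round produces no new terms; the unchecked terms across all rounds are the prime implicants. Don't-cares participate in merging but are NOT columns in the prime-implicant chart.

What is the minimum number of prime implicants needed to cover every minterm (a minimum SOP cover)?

size-2^0 implicants → 000010(✓)  000110(✓)  001000(✓)  001100(✓)  001101(✓)  010001  010010(✓)  010110(✓)  011010(✓)  100001(✓)  100010(✓)  100101(✓)  101010(✓)  111111
size-2^1 implicants → -00010  0-0010(✓)  0-0110(✓)  000-10(✓)  001-00  00110-  01-010  010-10(✓)  10-010  100-01
size-2^2 implicants → 0-0-10
Unchecked terms (primes): -00010, 0-0-10, 001-00, 00110-, 01-010, 010001, 10-010, 100-01, 111111
Minterm coverage:
  m2 ⊆ -00010,0-0-10
  m6 ⊆ 0-0-10 [E]
  m8 ⊆ 001-00 [E]
  m12 ⊆ 001-00,00110-
  m13 ⊆ 00110- [E]
  m18 ⊆ 0-0-10,01-010
  m22 ⊆ 0-0-10 [E]
  m33 ⊆ 100-01 [E]
  m34 ⊆ -00010,10-010
  m37 ⊆ 100-01 [E]
  m63 ⊆ 111111 [E]
E = {0-0-10, 001-00, 00110-, 100-01, 111111}
Petrick residual → -00010
Cover = b'c'd'ef' + a'c'ef' + a'b'ce'f' + a'b'cde' + ab'c'e'f + abcdef  |cover|=6

6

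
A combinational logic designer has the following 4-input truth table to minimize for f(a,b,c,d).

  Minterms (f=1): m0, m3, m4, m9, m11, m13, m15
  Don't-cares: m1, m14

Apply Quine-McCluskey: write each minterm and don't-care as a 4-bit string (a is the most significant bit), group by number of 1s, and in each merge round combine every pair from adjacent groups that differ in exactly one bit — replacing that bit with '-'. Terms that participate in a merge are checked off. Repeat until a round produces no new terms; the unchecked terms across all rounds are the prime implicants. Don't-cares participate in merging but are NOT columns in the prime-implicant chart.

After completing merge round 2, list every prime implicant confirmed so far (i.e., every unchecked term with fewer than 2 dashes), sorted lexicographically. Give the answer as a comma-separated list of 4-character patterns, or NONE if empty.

0-00, 000-, 111-

[col 0] 0000*, 0001*, 0011*, 0100*, 1001*, 1011*, 1101*, 1110*, 1111*
[col 1] -001*, -011*, 0-00, 00-1*, 000-, 1-01*, 1-11*, 10-1*, 11-1*, 111-
[col 2] -0-1, 1--1
Prime implicants: -0-1, 0-00, 000-, 1--1, 111-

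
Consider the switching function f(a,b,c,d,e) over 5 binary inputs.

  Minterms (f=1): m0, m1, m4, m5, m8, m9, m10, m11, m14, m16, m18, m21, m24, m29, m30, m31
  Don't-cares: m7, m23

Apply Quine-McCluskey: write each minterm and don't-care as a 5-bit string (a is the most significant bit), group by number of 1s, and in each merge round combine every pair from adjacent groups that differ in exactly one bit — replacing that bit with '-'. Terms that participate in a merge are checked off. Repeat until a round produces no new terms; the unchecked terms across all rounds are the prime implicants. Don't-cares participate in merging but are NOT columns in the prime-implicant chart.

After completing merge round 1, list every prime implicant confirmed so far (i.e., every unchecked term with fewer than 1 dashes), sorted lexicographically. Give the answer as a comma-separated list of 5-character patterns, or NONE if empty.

NONE

size-2^0 implicants → 00000(✓)  00001(✓)  00100(✓)  00101(✓)  00111(✓)  01000(✓)  01001(✓)  01010(✓)  01011(✓)  01110(✓)  10000(✓)  10010(✓)  10101(✓)  10111(✓)  11000(✓)  11101(✓)  11110(✓)  11111(✓)
size-2^1 implicants → -0000(✓)  -0101(✓)  -0111(✓)  -1000(✓)  -1110  0-000(✓)  0-001(✓)  00-00(✓)  00-01(✓)  0000-(✓)  001-1(✓)  0010-(✓)  01-10  010-0(✓)  010-1(✓)  0100-(✓)  0101-(✓)  1-000(✓)  1-101(✓)  1-111(✓)  100-0  101-1(✓)  111-1(✓)  1111-
size-2^2 implicants → --000  -01-1  0-00-  00-0-  010--  1-1-1
Unchecked terms (primes): --000, -01-1, -1110, 0-00-, 00-0-, 01-10, 010--, 1-1-1, 100-0, 1111-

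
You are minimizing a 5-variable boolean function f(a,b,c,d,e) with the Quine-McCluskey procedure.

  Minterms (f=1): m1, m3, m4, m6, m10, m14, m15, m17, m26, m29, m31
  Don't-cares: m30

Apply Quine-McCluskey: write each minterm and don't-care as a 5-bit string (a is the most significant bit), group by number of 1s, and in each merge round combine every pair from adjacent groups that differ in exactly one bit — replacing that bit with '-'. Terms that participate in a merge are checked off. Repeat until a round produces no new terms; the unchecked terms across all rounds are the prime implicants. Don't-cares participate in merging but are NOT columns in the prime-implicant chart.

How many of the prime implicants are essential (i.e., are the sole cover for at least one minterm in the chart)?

6

size-2^0 implicants → 00001(✓)  00011(✓)  00100(✓)  00110(✓)  01010(✓)  01110(✓)  01111(✓)  10001(✓)  11010(✓)  11101(✓)  11110(✓)  11111(✓)
size-2^1 implicants → -0001  -1010(✓)  -1110(✓)  -1111(✓)  0-110  000-1  001-0  01-10(✓)  0111-(✓)  11-10(✓)  111-1  1111-(✓)
size-2^2 implicants → -1-10  -111-
Unchecked terms (primes): -0001, -1-10, -111-, 0-110, 000-1, 001-0, 111-1
Minterm coverage:
  m1 ⊆ -0001,000-1
  m3 ⊆ 000-1 [E]
  m4 ⊆ 001-0 [E]
  m6 ⊆ 0-110,001-0
  m10 ⊆ -1-10 [E]
  m14 ⊆ -1-10,-111-,0-110
  m15 ⊆ -111- [E]
  m17 ⊆ -0001 [E]
  m26 ⊆ -1-10 [E]
  m29 ⊆ 111-1 [E]
  m31 ⊆ -111-,111-1
E = {-0001, -1-10, -111-, 000-1, 001-0, 111-1}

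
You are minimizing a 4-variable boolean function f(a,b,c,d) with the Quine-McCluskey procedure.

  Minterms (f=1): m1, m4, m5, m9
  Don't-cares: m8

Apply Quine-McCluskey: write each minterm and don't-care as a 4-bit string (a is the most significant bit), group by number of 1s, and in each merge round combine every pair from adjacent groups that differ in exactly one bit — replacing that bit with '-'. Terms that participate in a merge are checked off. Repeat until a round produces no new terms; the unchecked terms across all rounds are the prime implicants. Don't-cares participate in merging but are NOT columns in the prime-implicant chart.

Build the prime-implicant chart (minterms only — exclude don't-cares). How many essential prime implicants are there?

size-2^0 implicants → 0001(✓)  0100(✓)  0101(✓)  1000(✓)  1001(✓)
size-2^1 implicants → -001  0-01  010-  100-
Unchecked terms (primes): -001, 0-01, 010-, 100-
Minterm coverage:
  m1 ⊆ -001,0-01
  m4 ⊆ 010- [E]
  m5 ⊆ 0-01,010-
  m9 ⊆ -001,100-
E = {010-}

1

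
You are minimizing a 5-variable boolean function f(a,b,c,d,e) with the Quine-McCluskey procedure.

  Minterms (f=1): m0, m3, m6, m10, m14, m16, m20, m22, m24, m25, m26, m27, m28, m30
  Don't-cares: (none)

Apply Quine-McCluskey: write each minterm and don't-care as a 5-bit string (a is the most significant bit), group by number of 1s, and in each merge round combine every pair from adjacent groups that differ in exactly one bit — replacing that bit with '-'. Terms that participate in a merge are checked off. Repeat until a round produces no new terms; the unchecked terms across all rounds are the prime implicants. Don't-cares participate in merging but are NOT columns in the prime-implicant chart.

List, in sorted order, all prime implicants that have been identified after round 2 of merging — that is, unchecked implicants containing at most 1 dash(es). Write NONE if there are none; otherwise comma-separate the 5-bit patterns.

-0000, 00011

[col 0] 00000*, 00011, 00110*, 01010*, 01110*, 10000*, 10100*, 10110*, 11000*, 11001*, 11010*, 11011*, 11100*, 11110*
[col 1] -0000, -0110*, -1010*, -1110*, 0-110*, 01-10*, 1-000*, 1-100*, 1-110*, 10-00*, 101-0*, 11-00*, 11-10*, 110-0*, 110-1*, 1100-*, 1101-*, 111-0*
[col 2] --110, -1-10, 1--00, 1-1-0, 11--0, 110--
Prime implicants: --110, -0000, -1-10, 00011, 1--00, 1-1-0, 11--0, 110--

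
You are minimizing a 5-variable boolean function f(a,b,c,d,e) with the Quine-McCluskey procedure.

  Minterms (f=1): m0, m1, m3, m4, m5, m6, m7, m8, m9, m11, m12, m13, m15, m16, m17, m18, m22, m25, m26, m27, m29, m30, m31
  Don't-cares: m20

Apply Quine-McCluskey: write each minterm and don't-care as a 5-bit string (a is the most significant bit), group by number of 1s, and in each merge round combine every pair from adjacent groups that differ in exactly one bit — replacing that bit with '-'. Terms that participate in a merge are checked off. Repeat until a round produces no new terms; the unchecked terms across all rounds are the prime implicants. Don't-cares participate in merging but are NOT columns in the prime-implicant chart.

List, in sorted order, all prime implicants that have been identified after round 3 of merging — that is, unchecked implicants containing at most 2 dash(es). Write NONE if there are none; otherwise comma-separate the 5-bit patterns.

--001, -0-00, -000-, -01-0, 001--, 1--10, 10--0, 11-1-

Round 0: 00000✓ 00001✓ 00011✓ 00100✓ 00101✓ 00110✓ 00111✓ 01000✓ 01001✓ 01011✓ 01100✓ 01101✓ 01111✓ 10000✓ 10001✓ 10010✓ 10100✓ 10110✓ 11001✓ 11010✓ 11011✓ 11101✓ 11110✓ 11111✓
Round 1: -0000✓ -0001✓ -0100✓ -0110✓ -1001✓ -1011✓ -1101✓ -1111✓ 0-000✓ 0-001✓ 0-011✓ 0-100✓ 0-101✓ 0-111✓ 00-00✓ 00-01✓ 00-11✓ 000-1✓ 0000-✓ 001-0✓ 001-1✓ 0010-✓ 0011-✓ 01-00✓ 01-01✓ 01-11✓ 010-1✓ 0100-✓ 011-1✓ 0110-✓ 1-001✓ 1-010✓ 1-110✓ 10-00✓ 10-10✓ 100-0✓ 1000-✓ 101-0✓ 11-01✓ 11-10✓ 11-11✓ 110-1✓ 1101-✓ 111-1✓ 1111-✓
Round 2: --001 -0-00 -000- -01-0 -1-01✓ -1-11✓ -10-1✓ -11-1✓ 0--00✓ 0--01✓ 0--11✓ 0-0-1✓ 0-00-✓ 0-1-1✓ 0-10-✓ 00--1✓ 00-0-✓ 001-- 01--1✓ 01-0-✓ 1--10 10--0 11--1✓ 11-1-
Round 3: -1--1 0---1 0--0-
PIs = {--001, -0-00, -000-, -01-0, -1--1, 0---1, 0--0-, 001--, 1--10, 10--0, 11-1-}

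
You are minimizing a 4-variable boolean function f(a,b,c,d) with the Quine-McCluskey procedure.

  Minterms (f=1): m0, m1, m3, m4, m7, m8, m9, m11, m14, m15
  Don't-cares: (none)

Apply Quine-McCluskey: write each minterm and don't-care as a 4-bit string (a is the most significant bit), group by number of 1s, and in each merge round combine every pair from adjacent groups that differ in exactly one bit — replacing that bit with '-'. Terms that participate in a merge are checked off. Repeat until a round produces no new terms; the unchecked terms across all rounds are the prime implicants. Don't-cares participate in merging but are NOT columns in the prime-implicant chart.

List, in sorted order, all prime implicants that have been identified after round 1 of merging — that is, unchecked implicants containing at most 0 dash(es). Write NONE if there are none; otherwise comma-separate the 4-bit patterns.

NONE

size-2^0 implicants → 0000(✓)  0001(✓)  0011(✓)  0100(✓)  0111(✓)  1000(✓)  1001(✓)  1011(✓)  1110(✓)  1111(✓)
size-2^1 implicants → -000(✓)  -001(✓)  -011(✓)  -111(✓)  0-00  0-11(✓)  00-1(✓)  000-(✓)  1-11(✓)  10-1(✓)  100-(✓)  111-
size-2^2 implicants → --11  -0-1  -00-
Unchecked terms (primes): --11, -0-1, -00-, 0-00, 111-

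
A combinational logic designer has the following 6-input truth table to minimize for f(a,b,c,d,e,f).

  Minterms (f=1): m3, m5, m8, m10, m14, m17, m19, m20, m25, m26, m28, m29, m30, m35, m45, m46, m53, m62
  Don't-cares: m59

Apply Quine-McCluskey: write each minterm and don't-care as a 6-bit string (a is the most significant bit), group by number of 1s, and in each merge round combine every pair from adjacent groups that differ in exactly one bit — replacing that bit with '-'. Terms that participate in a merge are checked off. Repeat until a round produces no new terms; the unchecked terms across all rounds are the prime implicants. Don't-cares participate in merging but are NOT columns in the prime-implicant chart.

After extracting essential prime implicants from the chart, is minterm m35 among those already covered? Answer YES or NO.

YES

size-2^0 implicants → 000011(✓)  000101  001000(✓)  001010(✓)  001110(✓)  010001(✓)  010011(✓)  010100(✓)  011001(✓)  011010(✓)  011100(✓)  011101(✓)  011110(✓)  100011(✓)  101101  101110(✓)  110101  111011  111110(✓)
size-2^1 implicants → -00011  -01110(✓)  -11110(✓)  0-0011  0-1010(✓)  0-1110(✓)  001-10(✓)  0010-0  01-001  01-100  0100-1  011-01  011-10(✓)  0111-0  01110-  1-1110(✓)
size-2^2 implicants → --1110  0-1-10
Unchecked terms (primes): --1110, -00011, 0-0011, 0-1-10, 000101, 0010-0, 01-001, 01-100, 0100-1, 011-01, 0111-0, 01110-, 101101, 110101, 111011
Minterm coverage:
  m3 ⊆ -00011,0-0011
  m5 ⊆ 000101 [E]
  m8 ⊆ 0010-0 [E]
  m10 ⊆ 0-1-10,0010-0
  m14 ⊆ --1110,0-1-10
  m17 ⊆ 01-001,0100-1
  m19 ⊆ 0-0011,0100-1
  m20 ⊆ 01-100 [E]
  m25 ⊆ 01-001,011-01
  m26 ⊆ 0-1-10 [E]
  m28 ⊆ 01-100,0111-0,01110-
  m29 ⊆ 011-01,01110-
  m30 ⊆ --1110,0-1-10,0111-0
  m35 ⊆ -00011 [E]
  m45 ⊆ 101101 [E]
  m46 ⊆ --1110 [E]
  m53 ⊆ 110101 [E]
  m62 ⊆ --1110 [E]
E = {--1110, -00011, 0-1-10, 000101, 0010-0, 01-100, 101101, 110101}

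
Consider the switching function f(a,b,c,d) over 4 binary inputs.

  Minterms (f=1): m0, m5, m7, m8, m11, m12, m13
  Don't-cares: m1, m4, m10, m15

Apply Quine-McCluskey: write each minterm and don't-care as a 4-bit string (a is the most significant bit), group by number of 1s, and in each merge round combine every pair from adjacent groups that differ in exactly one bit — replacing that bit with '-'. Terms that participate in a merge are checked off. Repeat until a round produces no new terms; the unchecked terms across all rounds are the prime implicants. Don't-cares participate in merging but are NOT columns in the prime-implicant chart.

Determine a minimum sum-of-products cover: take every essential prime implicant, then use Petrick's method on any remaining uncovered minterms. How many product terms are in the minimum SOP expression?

[col 0] 0000*, 0001*, 0100*, 0101*, 0111*, 1000*, 1010*, 1011*, 1100*, 1101*, 1111*
[col 1] -000*, -100*, -101*, -111*, 0-00*, 0-01*, 000-*, 01-1*, 010-*, 1-00*, 1-11, 10-0, 101-, 11-1*, 110-*
[col 2] --00, -1-1, -10-, 0-0-
Prime implicants: --00, -1-1, -10-, 0-0-, 1-11, 10-0, 101-
PI chart (minterm → PIs covering it):
  0 | --00,0-0-
  5 | -1-1,-10-,0-0-
  7 | -1-1  (sole → essential)
  8 | --00,10-0
  11 | 1-11,101-
  12 | --00,-10-
  13 | -1-1,-10-
Essential prime implicants: -1-1
Petrick residual → --00, 1-11
Minimum SOP uses 3 PIs: c'd' + bd + acd

3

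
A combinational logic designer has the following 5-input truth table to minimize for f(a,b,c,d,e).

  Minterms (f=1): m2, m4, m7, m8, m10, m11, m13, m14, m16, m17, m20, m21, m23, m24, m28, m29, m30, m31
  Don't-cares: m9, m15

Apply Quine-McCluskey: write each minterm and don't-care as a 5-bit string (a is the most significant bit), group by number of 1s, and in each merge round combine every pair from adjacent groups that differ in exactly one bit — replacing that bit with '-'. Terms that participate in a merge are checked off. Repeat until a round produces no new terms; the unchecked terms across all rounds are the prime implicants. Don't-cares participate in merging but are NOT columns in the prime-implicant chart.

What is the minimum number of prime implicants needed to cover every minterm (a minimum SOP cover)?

8

size-2^0 implicants → 00010(✓)  00100(✓)  00111(✓)  01000(✓)  01001(✓)  01010(✓)  01011(✓)  01101(✓)  01110(✓)  01111(✓)  10000(✓)  10001(✓)  10100(✓)  10101(✓)  10111(✓)  11000(✓)  11100(✓)  11101(✓)  11110(✓)  11111(✓)
size-2^1 implicants → -0100  -0111(✓)  -1000  -1101(✓)  -1110(✓)  -1111(✓)  0-010  0-111(✓)  01-01(✓)  01-10(✓)  01-11(✓)  010-0(✓)  010-1(✓)  0100-(✓)  0101-(✓)  011-1(✓)  0111-(✓)  1-000(✓)  1-100(✓)  1-101(✓)  1-111(✓)  10-00(✓)  10-01(✓)  1000-(✓)  101-1(✓)  1010-(✓)  11-00(✓)  111-0(✓)  111-1(✓)  1110-(✓)  1111-(✓)
size-2^2 implicants → --111  -11-1  -111-  01--1  01-1-  010--  1--00  1-1-1  1-10-  10-0-  111--
Unchecked terms (primes): --111, -0100, -1000, -11-1, -111-, 0-010, 01--1, 01-1-, 010--, 1--00, 1-1-1, 1-10-, 10-0-, 111--
Minterm coverage:
  m2 ⊆ 0-010 [E]
  m4 ⊆ -0100 [E]
  m7 ⊆ --111 [E]
  m8 ⊆ -1000,010--
  m10 ⊆ 0-010,01-1-,010--
  m11 ⊆ 01--1,01-1-,010--
  m13 ⊆ -11-1,01--1
  m14 ⊆ -111-,01-1-
  m16 ⊆ 1--00,10-0-
  m17 ⊆ 10-0- [E]
  m20 ⊆ -0100,1--00,1-10-,10-0-
  m21 ⊆ 1-1-1,1-10-,10-0-
  m23 ⊆ --111,1-1-1
  m24 ⊆ -1000,1--00
  m28 ⊆ 1--00,1-10-,111--
  m29 ⊆ -11-1,1-1-1,1-10-,111--
  m30 ⊆ -111-,111--
  m31 ⊆ --111,-11-1,-111-,1-1-1,111--
E = {--111, -0100, 0-010, 10-0-}
Petrick residual → -1000, -11-1, 01-1-, 111--
Cover = cde + b'cd'e' + bc'd'e' + bce + a'c'de' + a'bd + ab'd' + abc  |cover|=8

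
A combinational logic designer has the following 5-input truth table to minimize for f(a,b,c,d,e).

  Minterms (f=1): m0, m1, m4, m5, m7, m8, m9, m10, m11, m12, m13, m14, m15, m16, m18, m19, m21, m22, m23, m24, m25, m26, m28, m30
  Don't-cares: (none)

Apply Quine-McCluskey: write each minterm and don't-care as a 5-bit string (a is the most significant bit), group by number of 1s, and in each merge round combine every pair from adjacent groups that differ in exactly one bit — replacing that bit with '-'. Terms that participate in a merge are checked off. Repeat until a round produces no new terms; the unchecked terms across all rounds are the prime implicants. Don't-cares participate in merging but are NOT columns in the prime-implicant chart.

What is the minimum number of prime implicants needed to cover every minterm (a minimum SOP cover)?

7

size-2^0 implicants → 00000(✓)  00001(✓)  00100(✓)  00101(✓)  00111(✓)  01000(✓)  01001(✓)  01010(✓)  01011(✓)  01100(✓)  01101(✓)  01110(✓)  01111(✓)  10000(✓)  10010(✓)  10011(✓)  10101(✓)  10110(✓)  10111(✓)  11000(✓)  11001(✓)  11010(✓)  11100(✓)  11110(✓)
size-2^1 implicants → -0000(✓)  -0101(✓)  -0111(✓)  -1000(✓)  -1001(✓)  -1010(✓)  -1100(✓)  -1110(✓)  0-000(✓)  0-001(✓)  0-100(✓)  0-101(✓)  0-111(✓)  00-00(✓)  00-01(✓)  0000-(✓)  001-1(✓)  0010-(✓)  01-00(✓)  01-01(✓)  01-10(✓)  01-11(✓)  010-0(✓)  010-1(✓)  0100-(✓)  0101-(✓)  011-0(✓)  011-1(✓)  0110-(✓)  0111-(✓)  1-000(✓)  1-010(✓)  1-110(✓)  10-10(✓)  10-11(✓)  100-0(✓)  1001-(✓)  101-1(✓)  1011-(✓)  11-00(✓)  11-10(✓)  110-0(✓)  1100-(✓)  111-0(✓)
size-2^2 implicants → --000  -01-1  -1-00(✓)  -1-10(✓)  -10-0(✓)  -100-  -11-0(✓)  0--00(✓)  0--01(✓)  0-00-(✓)  0-1-1  0-10-(✓)  00-0-(✓)  01--0(✓)  01--1(✓)  01-0-(✓)  01-1-(✓)  010--(✓)  011--(✓)  1--10  1-0-0  10-1-  11--0(✓)
size-2^3 implicants → -1--0  0--0-  01---
Unchecked terms (primes): --000, -01-1, -1--0, -100-, 0--0-, 0-1-1, 01---, 1--10, 1-0-0, 10-1-
Minterm coverage:
  m0 ⊆ --000,0--0-
  m1 ⊆ 0--0- [E]
  m4 ⊆ 0--0- [E]
  m5 ⊆ -01-1,0--0-,0-1-1
  m7 ⊆ -01-1,0-1-1
  m8 ⊆ --000,-1--0,-100-,0--0-,01---
  m9 ⊆ -100-,0--0-,01---
  m10 ⊆ -1--0,01---
  m11 ⊆ 01--- [E]
  m12 ⊆ -1--0,0--0-,01---
  m13 ⊆ 0--0-,0-1-1,01---
  m14 ⊆ -1--0,01---
  m15 ⊆ 0-1-1,01---
  m16 ⊆ --000,1-0-0
  m18 ⊆ 1--10,1-0-0,10-1-
  m19 ⊆ 10-1- [E]
  m21 ⊆ -01-1 [E]
  m22 ⊆ 1--10,10-1-
  m23 ⊆ -01-1,10-1-
  m24 ⊆ --000,-1--0,-100-,1-0-0
  m25 ⊆ -100- [E]
  m26 ⊆ -1--0,1--10,1-0-0
  m28 ⊆ -1--0 [E]
  m30 ⊆ -1--0,1--10
E = {-01-1, -1--0, -100-, 0--0-, 01---, 10-1-}
Petrick residual → --000
Cover = c'd'e' + b'ce + be' + bc'd' + a'd' + a'b + ab'd  |cover|=7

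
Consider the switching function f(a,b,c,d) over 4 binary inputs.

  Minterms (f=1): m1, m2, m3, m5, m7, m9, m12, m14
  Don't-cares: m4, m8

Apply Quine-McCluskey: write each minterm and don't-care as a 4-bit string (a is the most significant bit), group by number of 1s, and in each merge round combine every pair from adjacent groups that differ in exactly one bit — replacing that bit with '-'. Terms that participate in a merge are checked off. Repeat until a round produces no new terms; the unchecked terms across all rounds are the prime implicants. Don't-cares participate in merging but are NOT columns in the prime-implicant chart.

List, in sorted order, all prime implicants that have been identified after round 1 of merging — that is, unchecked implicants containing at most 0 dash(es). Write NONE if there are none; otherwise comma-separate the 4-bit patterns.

NONE

[col 0] 0001*, 0010*, 0011*, 0100*, 0101*, 0111*, 1000*, 1001*, 1100*, 1110*
[col 1] -001, -100, 0-01*, 0-11*, 00-1*, 001-, 01-1*, 010-, 1-00, 100-, 11-0
[col 2] 0--1
Prime implicants: -001, -100, 0--1, 001-, 010-, 1-00, 100-, 11-0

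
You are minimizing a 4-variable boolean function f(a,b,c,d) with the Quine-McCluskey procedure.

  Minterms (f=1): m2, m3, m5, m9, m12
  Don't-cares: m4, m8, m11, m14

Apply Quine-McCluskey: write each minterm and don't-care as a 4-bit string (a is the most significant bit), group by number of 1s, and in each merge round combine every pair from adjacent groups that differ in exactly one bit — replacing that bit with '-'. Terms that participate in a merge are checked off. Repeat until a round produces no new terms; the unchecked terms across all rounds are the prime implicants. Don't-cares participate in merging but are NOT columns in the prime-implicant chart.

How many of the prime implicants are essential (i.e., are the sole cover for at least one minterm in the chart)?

2

[col 0] 0010*, 0011*, 0100*, 0101*, 1000*, 1001*, 1011*, 1100*, 1110*
[col 1] -011, -100, 001-, 010-, 1-00, 10-1, 100-, 11-0
Prime implicants: -011, -100, 001-, 010-, 1-00, 10-1, 100-, 11-0
PI chart (minterm → PIs covering it):
  2 | 001-  (sole → essential)
  3 | -011,001-
  5 | 010-  (sole → essential)
  9 | 10-1,100-
  12 | -100,1-00,11-0
Essential prime implicants: 001-, 010-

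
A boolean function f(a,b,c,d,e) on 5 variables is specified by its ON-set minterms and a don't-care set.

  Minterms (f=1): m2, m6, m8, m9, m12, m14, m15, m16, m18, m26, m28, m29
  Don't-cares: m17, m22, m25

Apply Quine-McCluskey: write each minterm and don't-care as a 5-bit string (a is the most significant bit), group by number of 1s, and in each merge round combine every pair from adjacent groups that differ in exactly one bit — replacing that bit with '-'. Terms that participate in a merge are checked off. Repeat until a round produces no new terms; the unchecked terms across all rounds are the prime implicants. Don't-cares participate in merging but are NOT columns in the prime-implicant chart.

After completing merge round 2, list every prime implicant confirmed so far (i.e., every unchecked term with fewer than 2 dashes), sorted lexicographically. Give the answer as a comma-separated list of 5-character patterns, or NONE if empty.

[col 0] 00010*, 00110*, 01000*, 01001*, 01100*, 01110*, 01111*, 10000*, 10001*, 10010*, 10110*, 11001*, 11010*, 11100*, 11101*
[col 1] -0010*, -0110*, -1001, -1100, 0-110, 00-10*, 01-00, 0100-, 011-0, 0111-, 1-001, 1-010, 10-10*, 100-0, 1000-, 11-01, 1110-
[col 2] -0-10
Prime implicants: -0-10, -1001, -1100, 0-110, 01-00, 0100-, 011-0, 0111-, 1-001, 1-010, 100-0, 1000-, 11-01, 1110-

-1001, -1100, 0-110, 01-00, 0100-, 011-0, 0111-, 1-001, 1-010, 100-0, 1000-, 11-01, 1110-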